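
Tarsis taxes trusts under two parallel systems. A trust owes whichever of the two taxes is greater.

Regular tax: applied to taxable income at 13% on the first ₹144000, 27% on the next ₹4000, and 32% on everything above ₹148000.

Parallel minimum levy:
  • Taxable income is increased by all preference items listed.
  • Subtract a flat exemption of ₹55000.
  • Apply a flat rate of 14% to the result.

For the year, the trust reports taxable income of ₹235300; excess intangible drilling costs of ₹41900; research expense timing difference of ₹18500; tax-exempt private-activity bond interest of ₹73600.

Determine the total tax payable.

Parallel minimum levy:
  Adjusted income: ₹235300 + ₹41900 + ₹18500 + ₹73600 = ₹369300
  Less exemption ₹55000 → base ₹314300
  ₹314300 × 14% = ₹44002

Regular tax:
  ₹144000 × 13% = ₹18720
  ₹4000 × 27% = ₹1080
  ₹87300 × 32% = ₹27936
  → ₹47736

₹47736 > ₹44002, so the regular tax governs.

₹47736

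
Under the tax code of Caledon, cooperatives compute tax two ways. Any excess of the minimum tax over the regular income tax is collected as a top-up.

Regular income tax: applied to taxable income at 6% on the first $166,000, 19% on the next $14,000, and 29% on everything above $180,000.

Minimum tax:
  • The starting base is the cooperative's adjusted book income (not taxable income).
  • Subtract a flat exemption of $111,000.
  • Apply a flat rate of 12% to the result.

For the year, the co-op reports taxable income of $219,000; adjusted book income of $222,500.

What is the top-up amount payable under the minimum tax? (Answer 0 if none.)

$0

Minimum tax:
  Base (adjusted book income): $222,500
  Less exemption $111,000 → base $111,500
  $111,500 × 12% = $13,380

Regular income tax:
  $166,000 × 6% = $9,960
  $14,000 × 19% = $2,660
  $39,000 × 29% = $11,310
  → $23,930

$13,380 ≤ $23,930, so no add-on is due.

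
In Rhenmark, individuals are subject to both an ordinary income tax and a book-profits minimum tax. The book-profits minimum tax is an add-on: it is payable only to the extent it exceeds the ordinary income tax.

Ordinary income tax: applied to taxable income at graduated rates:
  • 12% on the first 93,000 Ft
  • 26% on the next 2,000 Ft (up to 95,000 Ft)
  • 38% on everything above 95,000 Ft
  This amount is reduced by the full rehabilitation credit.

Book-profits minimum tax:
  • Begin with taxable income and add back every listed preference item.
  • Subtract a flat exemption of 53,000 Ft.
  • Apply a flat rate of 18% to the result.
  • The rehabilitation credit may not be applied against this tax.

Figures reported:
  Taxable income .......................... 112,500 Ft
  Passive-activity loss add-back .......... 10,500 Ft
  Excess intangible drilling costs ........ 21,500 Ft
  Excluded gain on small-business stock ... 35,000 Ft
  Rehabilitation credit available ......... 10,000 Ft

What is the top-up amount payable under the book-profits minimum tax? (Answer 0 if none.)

Book-profits minimum tax:
  Adjusted income: 112,500 Ft + 10,500 Ft + 21,500 Ft + 35,000 Ft = 179,500 Ft
  Less exemption 53,000 Ft → base 126,500 Ft
  126,500 Ft × 18% = 22,770 Ft

Ordinary income tax:
  93,000 Ft × 12% = 11,160 Ft
  2,000 Ft × 26% = 520 Ft
  17,500 Ft × 38% = 6,650 Ft
  → 18,330 Ft
  Less rehabilitation credit 10,000 Ft → 8,330 Ft

Excess of book-profits minimum tax over ordinary income tax: 22,770 Ft − 8,330 Ft = 14,440 Ft.

14,440 Ft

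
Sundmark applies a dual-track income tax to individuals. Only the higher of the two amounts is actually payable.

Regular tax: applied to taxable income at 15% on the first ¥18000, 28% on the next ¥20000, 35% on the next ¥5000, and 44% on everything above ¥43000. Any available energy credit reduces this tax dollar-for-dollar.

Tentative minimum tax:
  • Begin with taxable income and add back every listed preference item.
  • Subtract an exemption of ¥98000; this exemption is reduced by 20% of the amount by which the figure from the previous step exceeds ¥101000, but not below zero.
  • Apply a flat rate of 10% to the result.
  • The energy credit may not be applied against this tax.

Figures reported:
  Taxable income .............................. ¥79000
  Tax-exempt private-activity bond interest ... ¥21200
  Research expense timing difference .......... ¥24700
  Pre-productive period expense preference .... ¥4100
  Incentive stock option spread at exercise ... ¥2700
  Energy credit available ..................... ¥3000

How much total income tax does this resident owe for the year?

Tentative minimum tax:
  Adjusted income: ¥79000 + ¥21200 + ¥24700 + ¥4100 + ¥2700 = ¥131700
  Exemption: ¥98000 − 20% × (¥131700 − ¥101000) = ¥98000 − ¥6140 = ¥91860
  Base: ¥131700 − ¥91860 = ¥39840
  ¥39840 × 10% = ¥3984

Regular tax:
  ¥18000 × 15% = ¥2700
  ¥20000 × 28% = ¥5600
  ¥5000 × 35% = ¥1750
  ¥36000 × 44% = ¥15840
  → ¥25890
  Less energy credit ¥3000 → ¥22890

¥22890 > ¥3984, so the regular tax governs.

¥22890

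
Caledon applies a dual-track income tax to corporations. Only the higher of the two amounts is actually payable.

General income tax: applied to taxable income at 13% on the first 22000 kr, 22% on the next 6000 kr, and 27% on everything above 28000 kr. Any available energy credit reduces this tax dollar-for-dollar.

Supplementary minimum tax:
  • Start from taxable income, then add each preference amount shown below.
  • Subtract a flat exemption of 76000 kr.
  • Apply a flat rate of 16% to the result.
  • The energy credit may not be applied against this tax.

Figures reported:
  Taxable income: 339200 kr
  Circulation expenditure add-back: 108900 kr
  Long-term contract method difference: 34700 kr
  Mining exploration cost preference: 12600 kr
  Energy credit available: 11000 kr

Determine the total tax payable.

77204 kr

Supplementary minimum tax:
  Adjusted income: 339200 kr + 108900 kr + 34700 kr + 12600 kr = 495400 kr
  Less exemption 76000 kr → base 419400 kr
  419400 kr × 16% = 67104 kr

General income tax:
  22000 kr × 13% = 2860 kr
  6000 kr × 22% = 1320 kr
  311200 kr × 27% = 84024 kr
  → 88204 kr
  Less energy credit 11000 kr → 77204 kr

77204 kr > 67104 kr, so the general income tax governs.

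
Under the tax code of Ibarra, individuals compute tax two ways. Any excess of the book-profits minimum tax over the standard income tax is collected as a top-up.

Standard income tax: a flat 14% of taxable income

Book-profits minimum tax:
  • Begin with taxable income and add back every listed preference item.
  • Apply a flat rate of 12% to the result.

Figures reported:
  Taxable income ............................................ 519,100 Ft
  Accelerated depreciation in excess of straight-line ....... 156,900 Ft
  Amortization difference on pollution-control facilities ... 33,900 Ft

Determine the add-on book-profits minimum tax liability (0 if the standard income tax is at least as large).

Book-profits minimum tax:
  Adjusted income: 519,100 Ft + 156,900 Ft + 33,900 Ft = 709,900 Ft
  709,900 Ft × 12% = 85,188 Ft

Standard income tax:
  519,100 Ft × 14% = 72,674 Ft

Excess of book-profits minimum tax over standard income tax: 85,188 Ft − 72,674 Ft = 12,514 Ft.

12,514 Ft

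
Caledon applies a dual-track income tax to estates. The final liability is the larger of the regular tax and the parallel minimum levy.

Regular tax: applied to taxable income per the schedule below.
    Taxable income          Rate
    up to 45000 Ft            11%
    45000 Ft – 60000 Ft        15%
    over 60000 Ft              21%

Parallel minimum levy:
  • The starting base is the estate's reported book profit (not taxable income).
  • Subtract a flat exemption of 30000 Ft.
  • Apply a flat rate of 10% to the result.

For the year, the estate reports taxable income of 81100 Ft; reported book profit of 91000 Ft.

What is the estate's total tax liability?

Regular tax:
  45000 Ft × 11% = 4950 Ft
  15000 Ft × 15% = 2250 Ft
  21100 Ft × 21% = 4431 Ft
  → 11631 Ft

Parallel minimum levy:
  Base (reported book profit): 91000 Ft
  Less exemption 30000 Ft → base 61000 Ft
  61000 Ft × 10% = 6100 Ft

11631 Ft > 6100 Ft, so the regular tax governs.

11631 Ft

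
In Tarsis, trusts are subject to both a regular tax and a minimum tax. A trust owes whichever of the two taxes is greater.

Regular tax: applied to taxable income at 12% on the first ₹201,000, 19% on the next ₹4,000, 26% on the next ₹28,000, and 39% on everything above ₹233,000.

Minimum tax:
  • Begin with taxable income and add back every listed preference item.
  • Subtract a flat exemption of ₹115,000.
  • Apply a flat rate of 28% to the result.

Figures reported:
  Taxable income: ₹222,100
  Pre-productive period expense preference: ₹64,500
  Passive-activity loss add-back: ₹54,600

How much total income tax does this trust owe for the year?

Minimum tax:
  Adjusted income: ₹222,100 + ₹64,500 + ₹54,600 = ₹341,200
  Less exemption ₹115,000 → base ₹226,200
  ₹226,200 × 28% = ₹63,336

Regular tax:
  ₹201,000 × 12% = ₹24,120
  ₹4,000 × 19% = ₹760
  ₹17,100 × 26% = ₹4,446
  → ₹29,326

₹63,336 > ₹29,326, so the minimum tax is the binding amount.

₹63,336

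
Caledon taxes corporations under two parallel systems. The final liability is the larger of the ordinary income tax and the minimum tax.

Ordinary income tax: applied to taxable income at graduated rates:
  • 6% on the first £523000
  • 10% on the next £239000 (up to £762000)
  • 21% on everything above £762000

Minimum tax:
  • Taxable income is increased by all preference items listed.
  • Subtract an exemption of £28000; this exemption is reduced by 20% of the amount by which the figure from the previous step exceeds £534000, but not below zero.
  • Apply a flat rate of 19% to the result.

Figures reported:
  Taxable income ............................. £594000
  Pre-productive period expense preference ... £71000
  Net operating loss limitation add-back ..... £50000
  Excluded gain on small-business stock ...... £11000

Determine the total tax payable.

£137940

Ordinary income tax:
  £523000 × 6% = £31380
  £71000 × 10% = £7100
  → £38480

Minimum tax:
  Adjusted income: £594000 + £71000 + £50000 + £11000 = £726000
  Exemption: 20% × (£726000 − £534000) = £38400 ≥ £28000, so the exemption is fully phased out
  Base: £726000 − £0 = £726000
  £726000 × 19% = £137940

£137940 > £38480, so the minimum tax is the binding amount.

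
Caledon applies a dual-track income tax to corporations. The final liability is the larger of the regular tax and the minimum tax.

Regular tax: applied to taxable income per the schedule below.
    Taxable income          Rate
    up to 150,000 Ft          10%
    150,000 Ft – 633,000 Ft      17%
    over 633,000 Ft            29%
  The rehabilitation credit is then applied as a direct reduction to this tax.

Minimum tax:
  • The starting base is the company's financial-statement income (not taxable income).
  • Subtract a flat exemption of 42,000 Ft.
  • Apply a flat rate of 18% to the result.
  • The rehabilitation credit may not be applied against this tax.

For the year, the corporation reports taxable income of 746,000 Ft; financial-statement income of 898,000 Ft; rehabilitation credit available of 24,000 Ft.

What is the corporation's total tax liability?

154,080 Ft

Regular tax:
  150,000 Ft × 10% = 15,000 Ft
  483,000 Ft × 17% = 82,110 Ft
  113,000 Ft × 29% = 32,770 Ft
  → 129,880 Ft
  Less rehabilitation credit 24,000 Ft → 105,880 Ft

Minimum tax:
  Base (financial-statement income): 898,000 Ft
  Less exemption 42,000 Ft → base 856,000 Ft
  856,000 Ft × 18% = 154,080 Ft

154,080 Ft > 105,880 Ft, so the minimum tax is the binding amount.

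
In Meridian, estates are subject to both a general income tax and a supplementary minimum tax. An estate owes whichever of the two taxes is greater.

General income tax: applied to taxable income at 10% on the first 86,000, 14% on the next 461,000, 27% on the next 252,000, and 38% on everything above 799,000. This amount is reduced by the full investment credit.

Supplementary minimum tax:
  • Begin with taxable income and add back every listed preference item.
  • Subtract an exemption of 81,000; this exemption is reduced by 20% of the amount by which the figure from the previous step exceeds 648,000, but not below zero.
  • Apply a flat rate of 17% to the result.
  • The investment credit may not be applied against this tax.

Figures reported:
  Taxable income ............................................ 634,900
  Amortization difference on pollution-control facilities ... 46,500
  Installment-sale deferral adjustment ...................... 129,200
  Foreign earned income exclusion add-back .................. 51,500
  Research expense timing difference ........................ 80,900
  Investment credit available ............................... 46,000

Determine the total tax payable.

Supplementary minimum tax:
  Adjusted income: 634,900 + 46,500 + 129,200 + 51,500 + 80,900 = 943,000
  Exemption: 81,000 − 20% × (943,000 − 648,000) = 81,000 − 59,000 = 22,000
  Base: 943,000 − 22,000 = 921,000
  921,000 × 17% = 156,570

General income tax:
  86,000 × 10% = 8,600
  461,000 × 14% = 64,540
  87,900 × 27% = 23,733
  → 96,873
  Less investment credit 46,000 → 50,873

156,570 > 50,873, so the supplementary minimum tax is the binding amount.

156,570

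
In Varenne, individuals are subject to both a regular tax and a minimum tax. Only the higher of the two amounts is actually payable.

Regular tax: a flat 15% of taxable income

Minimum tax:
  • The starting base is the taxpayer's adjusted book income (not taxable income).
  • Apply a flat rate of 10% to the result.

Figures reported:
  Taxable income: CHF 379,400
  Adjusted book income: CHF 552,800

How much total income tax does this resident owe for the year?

CHF 56,910

Regular tax:
  CHF 379,400 × 15% = CHF 56,910

Minimum tax:
  Base (adjusted book income): CHF 552,800
  CHF 552,800 × 10% = CHF 55,280

CHF 56,910 > CHF 55,280, so the regular tax governs.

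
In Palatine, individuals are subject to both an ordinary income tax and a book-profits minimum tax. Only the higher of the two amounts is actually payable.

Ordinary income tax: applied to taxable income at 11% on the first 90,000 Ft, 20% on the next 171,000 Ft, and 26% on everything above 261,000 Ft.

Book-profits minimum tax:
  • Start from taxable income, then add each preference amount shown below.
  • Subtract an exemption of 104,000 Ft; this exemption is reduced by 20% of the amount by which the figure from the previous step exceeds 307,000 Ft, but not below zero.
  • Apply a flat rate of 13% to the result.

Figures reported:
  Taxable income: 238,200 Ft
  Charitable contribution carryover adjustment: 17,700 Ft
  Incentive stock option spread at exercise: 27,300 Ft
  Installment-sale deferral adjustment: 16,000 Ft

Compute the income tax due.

Ordinary income tax:
  90,000 Ft × 11% = 9,900 Ft
  148,200 Ft × 20% = 29,640 Ft
  → 39,540 Ft

Book-profits minimum tax:
  Adjusted income: 238,200 Ft + 17,700 Ft + 27,300 Ft + 16,000 Ft = 299,200 Ft
  Exemption: 299,200 Ft ≤ 307,000 Ft, so full 104,000 Ft applies
  Base: 299,200 Ft − 104,000 Ft = 195,200 Ft
  195,200 Ft × 13% = 25,376 Ft

39,540 Ft > 25,376 Ft, so the ordinary income tax governs.

39,540 Ft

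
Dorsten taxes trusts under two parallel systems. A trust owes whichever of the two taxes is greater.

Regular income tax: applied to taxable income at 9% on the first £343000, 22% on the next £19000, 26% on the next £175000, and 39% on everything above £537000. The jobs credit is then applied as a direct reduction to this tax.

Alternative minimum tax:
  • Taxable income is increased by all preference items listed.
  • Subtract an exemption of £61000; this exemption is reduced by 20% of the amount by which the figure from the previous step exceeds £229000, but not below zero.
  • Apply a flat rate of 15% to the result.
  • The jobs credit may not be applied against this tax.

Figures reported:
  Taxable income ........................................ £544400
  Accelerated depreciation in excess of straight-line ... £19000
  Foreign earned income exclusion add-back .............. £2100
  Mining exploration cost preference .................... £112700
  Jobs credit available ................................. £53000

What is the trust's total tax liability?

£101730

Alternative minimum tax:
  Adjusted income: £544400 + £19000 + £2100 + £112700 = £678200
  Exemption: 20% × (£678200 − £229000) = £89840 ≥ £61000, so the exemption is fully phased out
  Base: £678200 − £0 = £678200
  £678200 × 15% = £101730

Regular income tax:
  £343000 × 9% = £30870
  £19000 × 22% = £4180
  £175000 × 26% = £45500
  £7400 × 39% = £2886
  → £83436
  Less jobs credit £53000 → £30436

£101730 > £30436, so the alternative minimum tax is the binding amount.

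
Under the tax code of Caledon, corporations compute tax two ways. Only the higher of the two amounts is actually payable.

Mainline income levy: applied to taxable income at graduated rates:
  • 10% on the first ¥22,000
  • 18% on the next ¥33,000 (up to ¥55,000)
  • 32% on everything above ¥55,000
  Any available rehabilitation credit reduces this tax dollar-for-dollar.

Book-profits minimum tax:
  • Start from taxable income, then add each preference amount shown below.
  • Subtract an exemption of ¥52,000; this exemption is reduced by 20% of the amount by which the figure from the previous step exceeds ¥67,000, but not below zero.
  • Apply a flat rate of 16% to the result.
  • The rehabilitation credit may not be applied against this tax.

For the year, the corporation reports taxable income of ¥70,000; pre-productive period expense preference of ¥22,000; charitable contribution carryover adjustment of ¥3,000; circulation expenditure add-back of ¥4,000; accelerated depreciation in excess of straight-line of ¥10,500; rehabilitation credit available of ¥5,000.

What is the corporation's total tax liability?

Mainline income levy:
  ¥22,000 × 10% = ¥2,200
  ¥33,000 × 18% = ¥5,940
  ¥15,000 × 32% = ¥4,800
  → ¥12,940
  Less rehabilitation credit ¥5,000 → ¥7,940

Book-profits minimum tax:
  Adjusted income: ¥70,000 + ¥22,000 + ¥3,000 + ¥4,000 + ¥10,500 = ¥109,500
  Exemption: ¥52,000 − 20% × (¥109,500 − ¥67,000) = ¥52,000 − ¥8,500 = ¥43,500
  Base: ¥109,500 − ¥43,500 = ¥66,000
  ¥66,000 × 16% = ¥10,560

¥10,560 > ¥7,940, so the book-profits minimum tax is the binding amount.

¥10,560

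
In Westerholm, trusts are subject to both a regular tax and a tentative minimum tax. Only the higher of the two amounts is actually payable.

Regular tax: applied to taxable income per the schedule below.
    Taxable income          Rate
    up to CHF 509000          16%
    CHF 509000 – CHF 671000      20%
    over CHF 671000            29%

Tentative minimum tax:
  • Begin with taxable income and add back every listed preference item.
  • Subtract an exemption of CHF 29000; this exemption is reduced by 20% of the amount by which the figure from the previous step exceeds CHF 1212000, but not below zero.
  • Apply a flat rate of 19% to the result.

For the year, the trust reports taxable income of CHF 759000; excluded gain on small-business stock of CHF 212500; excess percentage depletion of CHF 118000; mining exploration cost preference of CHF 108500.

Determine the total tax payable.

Tentative minimum tax:
  Adjusted income: CHF 759000 + CHF 212500 + CHF 118000 + CHF 108500 = CHF 1198000
  Exemption: CHF 1198000 ≤ CHF 1212000, so full CHF 29000 applies
  Base: CHF 1198000 − CHF 29000 = CHF 1169000
  CHF 1169000 × 19% = CHF 222110

Regular tax:
  CHF 509000 × 16% = CHF 81440
  CHF 162000 × 20% = CHF 32400
  CHF 88000 × 29% = CHF 25520
  → CHF 139360

CHF 222110 > CHF 139360, so the tentative minimum tax is the binding amount.

CHF 222110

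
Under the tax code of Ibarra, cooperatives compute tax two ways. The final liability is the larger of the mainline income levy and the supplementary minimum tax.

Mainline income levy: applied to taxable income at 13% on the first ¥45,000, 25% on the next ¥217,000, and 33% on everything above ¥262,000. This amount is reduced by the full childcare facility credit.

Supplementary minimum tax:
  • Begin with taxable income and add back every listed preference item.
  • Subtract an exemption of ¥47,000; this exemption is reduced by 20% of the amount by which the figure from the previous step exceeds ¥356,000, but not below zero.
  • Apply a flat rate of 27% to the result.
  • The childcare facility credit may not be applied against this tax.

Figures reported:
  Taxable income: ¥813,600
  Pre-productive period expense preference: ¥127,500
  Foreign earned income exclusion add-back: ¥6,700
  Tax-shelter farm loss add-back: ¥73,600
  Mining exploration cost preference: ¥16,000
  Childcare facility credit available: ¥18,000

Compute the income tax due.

¥280,098

Mainline income levy:
  ¥45,000 × 13% = ¥5,850
  ¥217,000 × 25% = ¥54,250
  ¥551,600 × 33% = ¥182,028
  → ¥242,128
  Less childcare facility credit ¥18,000 → ¥224,128

Supplementary minimum tax:
  Adjusted income: ¥813,600 + ¥127,500 + ¥6,700 + ¥73,600 + ¥16,000 = ¥1,037,400
  Exemption: 20% × (¥1,037,400 − ¥356,000) = ¥136,280 ≥ ¥47,000, so the exemption is fully phased out
  Base: ¥1,037,400 − ¥0 = ¥1,037,400
  ¥1,037,400 × 27% = ¥280,098

¥280,098 > ¥224,128, so the supplementary minimum tax is the binding amount.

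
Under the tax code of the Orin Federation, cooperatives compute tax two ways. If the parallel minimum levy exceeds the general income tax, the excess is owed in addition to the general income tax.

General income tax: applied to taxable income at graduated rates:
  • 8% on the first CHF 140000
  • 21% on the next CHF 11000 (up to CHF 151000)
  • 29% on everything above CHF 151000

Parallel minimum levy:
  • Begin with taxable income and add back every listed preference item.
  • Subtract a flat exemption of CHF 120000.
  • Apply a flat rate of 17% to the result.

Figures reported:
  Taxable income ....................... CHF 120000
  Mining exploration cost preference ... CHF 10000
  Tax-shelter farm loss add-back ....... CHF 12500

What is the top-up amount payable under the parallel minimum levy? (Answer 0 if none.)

CHF 0

Parallel minimum levy:
  Adjusted income: CHF 120000 + CHF 10000 + CHF 12500 = CHF 142500
  Less exemption CHF 120000 → base CHF 22500
  CHF 22500 × 17% = CHF 3825

General income tax:
  CHF 120000 × 8% = CHF 9600

CHF 3825 ≤ CHF 9600, so no add-on is due.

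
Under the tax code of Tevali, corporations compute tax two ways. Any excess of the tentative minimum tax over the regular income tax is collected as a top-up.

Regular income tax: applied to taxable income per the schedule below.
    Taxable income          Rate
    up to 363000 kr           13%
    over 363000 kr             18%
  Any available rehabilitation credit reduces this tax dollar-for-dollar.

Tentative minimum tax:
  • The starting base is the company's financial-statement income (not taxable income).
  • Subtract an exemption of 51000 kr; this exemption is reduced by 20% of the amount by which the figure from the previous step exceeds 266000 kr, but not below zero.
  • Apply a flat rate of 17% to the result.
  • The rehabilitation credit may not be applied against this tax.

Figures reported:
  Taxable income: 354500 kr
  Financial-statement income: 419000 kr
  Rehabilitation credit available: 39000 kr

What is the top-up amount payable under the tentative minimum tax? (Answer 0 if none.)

60677 kr

Tentative minimum tax:
  Base (financial-statement income): 419000 kr
  Exemption: 51000 kr − 20% × (419000 kr − 266000 kr) = 51000 kr − 30600 kr = 20400 kr
  Base: 419000 kr − 20400 kr = 398600 kr
  398600 kr × 17% = 67762 kr

Regular income tax:
  354500 kr × 13% = 46085 kr
  Less rehabilitation credit 39000 kr → 7085 kr

Excess of tentative minimum tax over regular income tax: 67762 kr − 7085 kr = 60677 kr.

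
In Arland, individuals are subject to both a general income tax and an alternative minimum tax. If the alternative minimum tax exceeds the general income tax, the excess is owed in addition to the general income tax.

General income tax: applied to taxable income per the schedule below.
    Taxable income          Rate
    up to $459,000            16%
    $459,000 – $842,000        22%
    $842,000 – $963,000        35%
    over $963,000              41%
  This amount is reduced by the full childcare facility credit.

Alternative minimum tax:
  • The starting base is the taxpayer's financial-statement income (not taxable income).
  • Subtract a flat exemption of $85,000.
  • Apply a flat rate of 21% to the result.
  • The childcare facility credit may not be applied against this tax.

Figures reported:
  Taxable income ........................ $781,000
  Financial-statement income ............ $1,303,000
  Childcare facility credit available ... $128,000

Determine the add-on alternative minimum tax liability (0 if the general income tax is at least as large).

$239,500

Alternative minimum tax:
  Base (financial-statement income): $1,303,000
  Less exemption $85,000 → base $1,218,000
  $1,218,000 × 21% = $255,780

General income tax:
  $459,000 × 16% = $73,440
  $322,000 × 22% = $70,840
  → $144,280
  Less childcare facility credit $128,000 → $16,280

Excess of alternative minimum tax over general income tax: $255,780 − $16,280 = $239,500.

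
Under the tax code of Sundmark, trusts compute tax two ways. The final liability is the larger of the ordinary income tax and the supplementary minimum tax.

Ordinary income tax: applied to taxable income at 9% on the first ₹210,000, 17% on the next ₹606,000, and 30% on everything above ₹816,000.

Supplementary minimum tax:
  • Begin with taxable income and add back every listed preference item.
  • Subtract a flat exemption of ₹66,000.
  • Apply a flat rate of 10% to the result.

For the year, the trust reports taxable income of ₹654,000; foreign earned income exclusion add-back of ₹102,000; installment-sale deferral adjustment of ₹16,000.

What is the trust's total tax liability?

Supplementary minimum tax:
  Adjusted income: ₹654,000 + ₹102,000 + ₹16,000 = ₹772,000
  Less exemption ₹66,000 → base ₹706,000
  ₹706,000 × 10% = ₹70,600

Ordinary income tax:
  ₹210,000 × 9% = ₹18,900
  ₹444,000 × 17% = ₹75,480
  → ₹94,380

₹94,380 > ₹70,600, so the ordinary income tax governs.

₹94,380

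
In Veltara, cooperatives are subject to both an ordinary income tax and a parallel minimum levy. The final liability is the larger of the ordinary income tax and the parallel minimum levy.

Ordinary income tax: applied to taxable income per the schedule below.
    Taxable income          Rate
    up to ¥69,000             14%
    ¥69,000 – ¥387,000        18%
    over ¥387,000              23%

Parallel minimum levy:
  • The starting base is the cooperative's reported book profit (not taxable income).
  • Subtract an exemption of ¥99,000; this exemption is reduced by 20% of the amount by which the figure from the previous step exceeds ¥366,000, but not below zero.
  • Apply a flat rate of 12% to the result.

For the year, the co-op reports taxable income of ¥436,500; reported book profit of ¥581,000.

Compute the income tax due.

¥78,285

Ordinary income tax:
  ¥69,000 × 14% = ¥9,660
  ¥318,000 × 18% = ¥57,240
  ¥49,500 × 23% = ¥11,385
  → ¥78,285

Parallel minimum levy:
  Base (reported book profit): ¥581,000
  Exemption: ¥99,000 − 20% × (¥581,000 − ¥366,000) = ¥99,000 − ¥43,000 = ¥56,000
  Base: ¥581,000 − ¥56,000 = ¥525,000
  ¥525,000 × 12% = ¥63,000

¥78,285 > ¥63,000, so the ordinary income tax governs.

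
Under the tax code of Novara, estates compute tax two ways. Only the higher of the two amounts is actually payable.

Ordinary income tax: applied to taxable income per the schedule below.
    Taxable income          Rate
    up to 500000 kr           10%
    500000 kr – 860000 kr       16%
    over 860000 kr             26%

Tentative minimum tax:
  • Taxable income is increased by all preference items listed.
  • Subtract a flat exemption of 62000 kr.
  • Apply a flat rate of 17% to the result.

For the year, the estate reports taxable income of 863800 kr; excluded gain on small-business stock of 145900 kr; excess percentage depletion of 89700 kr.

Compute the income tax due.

Tentative minimum tax:
  Adjusted income: 863800 kr + 145900 kr + 89700 kr = 1099400 kr
  Less exemption 62000 kr → base 1037400 kr
  1037400 kr × 17% = 176358 kr

Ordinary income tax:
  500000 kr × 10% = 50000 kr
  360000 kr × 16% = 57600 kr
  3800 kr × 26% = 988 kr
  → 108588 kr

176358 kr > 108588 kr, so the tentative minimum tax is the binding amount.

176358 kr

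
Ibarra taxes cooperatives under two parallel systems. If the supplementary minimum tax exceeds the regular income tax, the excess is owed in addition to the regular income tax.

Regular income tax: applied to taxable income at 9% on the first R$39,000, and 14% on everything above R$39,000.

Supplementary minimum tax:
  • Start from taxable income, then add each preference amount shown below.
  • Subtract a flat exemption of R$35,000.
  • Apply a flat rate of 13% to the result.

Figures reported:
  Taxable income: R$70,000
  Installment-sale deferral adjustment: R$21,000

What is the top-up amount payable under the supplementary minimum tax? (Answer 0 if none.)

Supplementary minimum tax:
  Adjusted income: R$70,000 + R$21,000 = R$91,000
  Less exemption R$35,000 → base R$56,000
  R$56,000 × 13% = R$7,280

Regular income tax:
  R$39,000 × 9% = R$3,510
  R$31,000 × 14% = R$4,340
  → R$7,850

R$7,280 ≤ R$7,850, so no add-on is due.

R$0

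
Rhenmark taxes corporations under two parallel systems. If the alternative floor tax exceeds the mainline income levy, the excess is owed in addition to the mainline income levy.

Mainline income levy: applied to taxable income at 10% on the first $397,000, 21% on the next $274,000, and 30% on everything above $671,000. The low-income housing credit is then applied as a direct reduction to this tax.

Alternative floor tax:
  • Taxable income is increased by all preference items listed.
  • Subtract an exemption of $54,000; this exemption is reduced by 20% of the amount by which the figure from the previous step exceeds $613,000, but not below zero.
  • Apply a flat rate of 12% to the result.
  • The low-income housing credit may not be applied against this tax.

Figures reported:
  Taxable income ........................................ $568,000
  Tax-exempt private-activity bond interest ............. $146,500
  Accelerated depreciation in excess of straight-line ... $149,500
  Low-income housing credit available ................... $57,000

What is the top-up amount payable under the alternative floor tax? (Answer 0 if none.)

$84,614

Alternative floor tax:
  Adjusted income: $568,000 + $146,500 + $149,500 = $864,000
  Exemption: $54,000 − 20% × ($864,000 − $613,000) = $54,000 − $50,200 = $3,800
  Base: $864,000 − $3,800 = $860,200
  $860,200 × 12% = $103,224

Mainline income levy:
  $397,000 × 10% = $39,700
  $171,000 × 21% = $35,910
  → $75,610
  Less low-income housing credit $57,000 → $18,610

Excess of alternative floor tax over mainline income levy: $103,224 − $18,610 = $84,614.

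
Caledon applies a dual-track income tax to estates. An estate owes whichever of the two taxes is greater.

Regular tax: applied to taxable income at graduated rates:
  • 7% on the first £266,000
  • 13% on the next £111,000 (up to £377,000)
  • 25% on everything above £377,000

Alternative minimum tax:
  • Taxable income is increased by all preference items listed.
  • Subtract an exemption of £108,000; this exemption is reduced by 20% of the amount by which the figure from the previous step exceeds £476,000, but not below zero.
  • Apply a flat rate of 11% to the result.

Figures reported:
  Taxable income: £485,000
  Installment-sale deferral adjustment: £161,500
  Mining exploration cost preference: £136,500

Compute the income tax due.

£81,004

Alternative minimum tax:
  Adjusted income: £485,000 + £161,500 + £136,500 = £783,000
  Exemption: £108,000 − 20% × (£783,000 − £476,000) = £108,000 − £61,400 = £46,600
  Base: £783,000 − £46,600 = £736,400
  £736,400 × 11% = £81,004

Regular tax:
  £266,000 × 7% = £18,620
  £111,000 × 13% = £14,430
  £108,000 × 25% = £27,000
  → £60,050

£81,004 > £60,050, so the alternative minimum tax is the binding amount.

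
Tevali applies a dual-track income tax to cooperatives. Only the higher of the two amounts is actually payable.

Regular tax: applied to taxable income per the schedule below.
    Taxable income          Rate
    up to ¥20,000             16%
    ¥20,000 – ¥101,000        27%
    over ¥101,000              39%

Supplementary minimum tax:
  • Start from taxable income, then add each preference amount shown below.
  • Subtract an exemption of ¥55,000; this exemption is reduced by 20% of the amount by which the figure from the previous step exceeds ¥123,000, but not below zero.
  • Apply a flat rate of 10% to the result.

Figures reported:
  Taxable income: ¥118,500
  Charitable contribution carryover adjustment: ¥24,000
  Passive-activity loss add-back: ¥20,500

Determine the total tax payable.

Supplementary minimum tax:
  Adjusted income: ¥118,500 + ¥24,000 + ¥20,500 = ¥163,000
  Exemption: ¥55,000 − 20% × (¥163,000 − ¥123,000) = ¥55,000 − ¥8,000 = ¥47,000
  Base: ¥163,000 − ¥47,000 = ¥116,000
  ¥116,000 × 10% = ¥11,600

Regular tax:
  ¥20,000 × 16% = ¥3,200
  ¥81,000 × 27% = ¥21,870
  ¥17,500 × 39% = ¥6,825
  → ¥31,895

¥31,895 > ¥11,600, so the regular tax governs.

¥31,895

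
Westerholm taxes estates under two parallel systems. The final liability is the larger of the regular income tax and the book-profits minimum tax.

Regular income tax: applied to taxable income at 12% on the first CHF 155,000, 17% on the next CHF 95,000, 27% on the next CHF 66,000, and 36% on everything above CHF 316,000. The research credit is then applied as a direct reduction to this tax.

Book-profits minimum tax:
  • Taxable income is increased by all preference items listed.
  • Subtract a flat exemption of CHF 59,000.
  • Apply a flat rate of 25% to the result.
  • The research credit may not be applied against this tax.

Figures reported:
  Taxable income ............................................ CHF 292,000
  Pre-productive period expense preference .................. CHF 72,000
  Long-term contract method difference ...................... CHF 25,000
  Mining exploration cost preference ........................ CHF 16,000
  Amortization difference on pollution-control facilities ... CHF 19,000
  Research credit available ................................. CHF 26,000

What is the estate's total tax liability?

Regular income tax:
  CHF 155,000 × 12% = CHF 18,600
  CHF 95,000 × 17% = CHF 16,150
  CHF 42,000 × 27% = CHF 11,340
  → CHF 46,090
  Less research credit CHF 26,000 → CHF 20,090

Book-profits minimum tax:
  Adjusted income: CHF 292,000 + CHF 72,000 + CHF 25,000 + CHF 16,000 + CHF 19,000 = CHF 424,000
  Less exemption CHF 59,000 → base CHF 365,000
  CHF 365,000 × 25% = CHF 91,250

CHF 91,250 > CHF 20,090, so the book-profits minimum tax is the binding amount.

CHF 91,250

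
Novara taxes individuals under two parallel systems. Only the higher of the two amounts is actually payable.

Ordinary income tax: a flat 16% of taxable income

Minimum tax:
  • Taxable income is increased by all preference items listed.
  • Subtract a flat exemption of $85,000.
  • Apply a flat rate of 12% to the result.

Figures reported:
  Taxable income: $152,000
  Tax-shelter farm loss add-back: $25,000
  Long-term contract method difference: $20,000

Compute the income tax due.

$24,320

Ordinary income tax:
  $152,000 × 16% = $24,320

Minimum tax:
  Adjusted income: $152,000 + $25,000 + $20,000 = $197,000
  Less exemption $85,000 → base $112,000
  $112,000 × 12% = $13,440

$24,320 > $13,440, so the ordinary income tax governs.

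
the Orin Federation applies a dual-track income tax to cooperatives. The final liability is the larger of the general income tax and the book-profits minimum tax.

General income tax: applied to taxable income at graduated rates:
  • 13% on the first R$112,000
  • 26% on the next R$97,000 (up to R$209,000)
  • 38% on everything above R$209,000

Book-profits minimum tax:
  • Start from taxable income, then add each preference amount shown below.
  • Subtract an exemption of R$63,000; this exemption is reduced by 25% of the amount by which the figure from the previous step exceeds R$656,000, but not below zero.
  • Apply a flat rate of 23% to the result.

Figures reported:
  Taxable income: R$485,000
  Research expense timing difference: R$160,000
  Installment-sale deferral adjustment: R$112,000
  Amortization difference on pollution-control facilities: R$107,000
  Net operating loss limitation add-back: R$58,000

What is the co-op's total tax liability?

Book-profits minimum tax:
  Adjusted income: R$485,000 + R$160,000 + R$112,000 + R$107,000 + R$58,000 = R$922,000
  Exemption: 25% × (R$922,000 − R$656,000) = R$66,500 ≥ R$63,000, so the exemption is fully phased out
  Base: R$922,000 − R$0 = R$922,000
  R$922,000 × 23% = R$212,060

General income tax:
  R$112,000 × 13% = R$14,560
  R$97,000 × 26% = R$25,220
  R$276,000 × 38% = R$104,880
  → R$144,660

R$212,060 > R$144,660, so the book-profits minimum tax is the binding amount.

R$212,060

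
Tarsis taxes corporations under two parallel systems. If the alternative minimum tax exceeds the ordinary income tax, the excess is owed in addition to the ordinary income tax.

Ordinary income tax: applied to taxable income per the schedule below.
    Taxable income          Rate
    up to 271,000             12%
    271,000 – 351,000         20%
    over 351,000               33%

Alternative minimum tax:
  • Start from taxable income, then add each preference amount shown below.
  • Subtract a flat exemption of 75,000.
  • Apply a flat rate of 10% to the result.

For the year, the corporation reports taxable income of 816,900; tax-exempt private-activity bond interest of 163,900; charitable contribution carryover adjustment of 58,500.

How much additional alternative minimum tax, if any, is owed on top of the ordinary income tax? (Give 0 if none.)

0

Ordinary income tax:
  271,000 × 12% = 32,520
  80,000 × 20% = 16,000
  465,900 × 33% = 153,747
  → 202,267

Alternative minimum tax:
  Adjusted income: 816,900 + 163,900 + 58,500 = 1,039,300
  Less exemption 75,000 → base 964,300
  964,300 × 10% = 96,430

96,430 ≤ 202,267, so no add-on is due.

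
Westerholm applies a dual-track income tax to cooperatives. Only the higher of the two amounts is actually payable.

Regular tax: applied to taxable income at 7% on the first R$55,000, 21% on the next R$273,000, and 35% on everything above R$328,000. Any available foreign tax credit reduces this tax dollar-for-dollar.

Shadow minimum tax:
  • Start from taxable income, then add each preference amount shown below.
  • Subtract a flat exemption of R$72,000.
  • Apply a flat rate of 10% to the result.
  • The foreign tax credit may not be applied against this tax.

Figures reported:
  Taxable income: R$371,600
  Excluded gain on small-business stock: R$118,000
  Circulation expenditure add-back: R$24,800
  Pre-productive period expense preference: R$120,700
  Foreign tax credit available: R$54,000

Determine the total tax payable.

Regular tax:
  R$55,000 × 7% = R$3,850
  R$273,000 × 21% = R$57,330
  R$43,600 × 35% = R$15,260
  → R$76,440
  Less foreign tax credit R$54,000 → R$22,440

Shadow minimum tax:
  Adjusted income: R$371,600 + R$118,000 + R$24,800 + R$120,700 = R$635,100
  Less exemption R$72,000 → base R$563,100
  R$563,100 × 10% = R$56,310

R$56,310 > R$22,440, so the shadow minimum tax is the binding amount.

R$56,310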